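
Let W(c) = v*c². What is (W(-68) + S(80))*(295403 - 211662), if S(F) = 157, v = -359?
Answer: -138998252519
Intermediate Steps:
W(c) = -359*c²
(W(-68) + S(80))*(295403 - 211662) = (-359*(-68)² + 157)*(295403 - 211662) = (-359*4624 + 157)*83741 = (-1660016 + 157)*83741 = -1659859*83741 = -138998252519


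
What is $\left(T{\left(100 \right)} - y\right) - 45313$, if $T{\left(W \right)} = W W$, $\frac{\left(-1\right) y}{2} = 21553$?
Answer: $7793$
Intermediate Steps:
$y = -43106$ ($y = \left(-2\right) 21553 = -43106$)
$T{\left(W \right)} = W^{2}$
$\left(T{\left(100 \right)} - y\right) - 45313 = \left(100^{2} - -43106\right) - 45313 = \left(10000 + 43106\right) - 45313 = 53106 - 45313 = 7793$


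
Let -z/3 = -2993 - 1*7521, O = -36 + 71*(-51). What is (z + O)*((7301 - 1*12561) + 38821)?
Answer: 935848485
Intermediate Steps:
O = -3657 (O = -36 - 3621 = -3657)
z = 31542 (z = -3*(-2993 - 1*7521) = -3*(-2993 - 7521) = -3*(-10514) = 31542)
(z + O)*((7301 - 1*12561) + 38821) = (31542 - 3657)*((7301 - 1*12561) + 38821) = 27885*((7301 - 12561) + 38821) = 27885*(-5260 + 38821) = 27885*33561 = 935848485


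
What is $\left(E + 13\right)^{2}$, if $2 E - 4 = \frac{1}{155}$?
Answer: $\frac{21631801}{96100} \approx 225.1$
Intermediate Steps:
$E = \frac{621}{310}$ ($E = 2 + \frac{1}{2 \cdot 155} = 2 + \frac{1}{2} \cdot \frac{1}{155} = 2 + \frac{1}{310} = \frac{621}{310} \approx 2.0032$)
$\left(E + 13\right)^{2} = \left(\frac{621}{310} + 13\right)^{2} = \left(\frac{4651}{310}\right)^{2} = \frac{21631801}{96100}$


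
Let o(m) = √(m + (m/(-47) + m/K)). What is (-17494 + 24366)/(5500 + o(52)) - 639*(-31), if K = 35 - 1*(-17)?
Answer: 28165173847849/1421747561 - 20616*√12737/1421747561 ≈ 19810.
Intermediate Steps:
K = 52 (K = 35 + 17 = 52)
o(m) = 3*√165581*√m/1222 (o(m) = √(m + (m/(-47) + m/52)) = √(m + (m*(-1/47) + m*(1/52))) = √(m + (-m/47 + m/52)) = √(m - 5*m/2444) = √(2439*m/2444) = 3*√165581*√m/1222)
(-17494 + 24366)/(5500 + o(52)) - 639*(-31) = (-17494 + 24366)/(5500 + 3*√165581*√52/1222) - 639*(-31) = 6872/(5500 + 3*√165581*(2*√13)/1222) - 1*(-19809) = 6872/(5500 + 3*√12737/47) + 19809 = 19809 + 6872/(5500 + 3*√12737/47)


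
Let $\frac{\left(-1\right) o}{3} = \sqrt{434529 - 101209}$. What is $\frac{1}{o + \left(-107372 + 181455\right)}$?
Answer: $\frac{74083}{5485291009} + \frac{6 \sqrt{83330}}{5485291009} \approx 1.3822 \cdot 10^{-5}$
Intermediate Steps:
$o = - 6 \sqrt{83330}$ ($o = - 3 \sqrt{434529 - 101209} = - 3 \sqrt{333320} = - 3 \cdot 2 \sqrt{83330} = - 6 \sqrt{83330} \approx -1732.0$)
$\frac{1}{o + \left(-107372 + 181455\right)} = \frac{1}{- 6 \sqrt{83330} + \left(-107372 + 181455\right)} = \frac{1}{- 6 \sqrt{83330} + 74083} = \frac{1}{74083 - 6 \sqrt{83330}}$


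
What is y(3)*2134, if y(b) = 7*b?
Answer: 44814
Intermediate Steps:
y(3)*2134 = (7*3)*2134 = 21*2134 = 44814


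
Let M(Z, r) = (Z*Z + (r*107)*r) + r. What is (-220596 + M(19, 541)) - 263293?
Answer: 30833880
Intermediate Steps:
M(Z, r) = r + Z² + 107*r² (M(Z, r) = (Z² + (107*r)*r) + r = (Z² + 107*r²) + r = r + Z² + 107*r²)
(-220596 + M(19, 541)) - 263293 = (-220596 + (541 + 19² + 107*541²)) - 263293 = (-220596 + (541 + 361 + 107*292681)) - 263293 = (-220596 + (541 + 361 + 31316867)) - 263293 = (-220596 + 31317769) - 263293 = 31097173 - 263293 = 30833880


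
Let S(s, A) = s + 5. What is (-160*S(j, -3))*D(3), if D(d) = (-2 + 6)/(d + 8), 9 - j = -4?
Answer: -11520/11 ≈ -1047.3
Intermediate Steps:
j = 13 (j = 9 - 1*(-4) = 9 + 4 = 13)
S(s, A) = 5 + s
D(d) = 4/(8 + d)
(-160*S(j, -3))*D(3) = (-160*(5 + 13))*(4/(8 + 3)) = (-160*18)*(4/11) = -11520/11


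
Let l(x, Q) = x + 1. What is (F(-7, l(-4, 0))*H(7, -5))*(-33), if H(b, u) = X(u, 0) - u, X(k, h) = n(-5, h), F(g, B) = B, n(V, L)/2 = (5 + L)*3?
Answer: 3465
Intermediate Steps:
n(V, L) = 30 + 6*L (n(V, L) = 2*((5 + L)*3) = 2*(15 + 3*L) = 30 + 6*L)
l(x, Q) = 1 + x
X(k, h) = 30 + 6*h
H(b, u) = 30 - u (H(b, u) = (30 + 6*0) - u = (30 + 0) - u = 30 - u)
(F(-7, l(-4, 0))*H(7, -5))*(-33) = ((1 - 4)*(30 - 1*(-5)))*(-33) = -3*(30 + 5)*(-33) = -3*35*(-33) = -105*(-33) = 3465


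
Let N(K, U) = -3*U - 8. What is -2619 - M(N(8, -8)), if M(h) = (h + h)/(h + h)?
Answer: -2620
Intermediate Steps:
N(K, U) = -8 - 3*U
M(h) = 1 (M(h) = (2*h)/((2*h)) = (2*h)*(1/(2*h)) = 1)
-2619 - M(N(8, -8)) = -2619 - 1*1 = -2619 - 1 = -2620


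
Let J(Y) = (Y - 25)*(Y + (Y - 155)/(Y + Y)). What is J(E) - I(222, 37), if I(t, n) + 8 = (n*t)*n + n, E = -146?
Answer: -81513923/292 ≈ -2.7916e+5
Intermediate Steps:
I(t, n) = -8 + n + t*n² (I(t, n) = -8 + ((n*t)*n + n) = -8 + (t*n² + n) = -8 + (n + t*n²) = -8 + n + t*n²)
J(Y) = (-25 + Y)*(Y + (-155 + Y)/(2*Y)) (J(Y) = (-25 + Y)*(Y + (-155 + Y)/((2*Y))) = (-25 + Y)*(Y + (-155 + Y)*(1/(2*Y))) = (-25 + Y)*(Y + (-155 + Y)/(2*Y)))
J(E) - I(222, 37) = (-90 + (-146)² - 49/2*(-146) + (3875/2)/(-146)) - (-8 + 37 + 222*37²) = (-90 + 21316 + 3577 + (3875/2)*(-1/146)) - (-8 + 37 + 222*1369) = (-90 + 21316 + 3577 - 3875/292) - (-8 + 37 + 303918) = 7238601/292 - 1*303947 = 7238601/292 - 303947 = -81513923/292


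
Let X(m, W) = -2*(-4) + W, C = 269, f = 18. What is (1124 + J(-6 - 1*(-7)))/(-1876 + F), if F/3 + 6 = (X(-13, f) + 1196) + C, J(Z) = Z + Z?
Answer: 1126/2579 ≈ 0.43660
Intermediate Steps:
J(Z) = 2*Z
X(m, W) = 8 + W
F = 4455 (F = -18 + 3*(((8 + 18) + 1196) + 269) = -18 + 3*((26 + 1196) + 269) = -18 + 3*(1222 + 269) = -18 + 3*1491 = -18 + 4473 = 4455)
(1124 + J(-6 - 1*(-7)))/(-1876 + F) = (1124 + 2*(-6 - 1*(-7)))/(-1876 + 4455) = (1124 + 2*(-6 + 7))/2579 = (1124 + 2*1)*(1/2579) = (1124 + 2)*(1/2579) = 1126*(1/2579) = 1126/2579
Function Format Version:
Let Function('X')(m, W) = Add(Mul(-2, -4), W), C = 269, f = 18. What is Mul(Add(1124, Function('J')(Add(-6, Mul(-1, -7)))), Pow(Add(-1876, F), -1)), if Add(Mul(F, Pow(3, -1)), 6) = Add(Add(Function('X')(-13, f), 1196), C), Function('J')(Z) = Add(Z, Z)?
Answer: Rational(1126, 2579) ≈ 0.43660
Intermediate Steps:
Function('J')(Z) = Mul(2, Z)
Function('X')(m, W) = Add(8, W)
F = 4455 (F = Add(-18, Mul(3, Add(Add(Add(8, 18), 1196), 269))) = Add(-18, Mul(3, Add(Add(26, 1196), 269))) = Add(-18, Mul(3, Add(1222, 269))) = Add(-18, Mul(3, 1491)) = Add(-18, 4473) = 4455)
Mul(Add(1124, Function('J')(Add(-6, Mul(-1, -7)))), Pow(Add(-1876, F), -1)) = Mul(Add(1124, Mul(2, Add(-6, Mul(-1, -7)))), Pow(Add(-1876, 4455), -1)) = Mul(Add(1124, Mul(2, Add(-6, 7))), Pow(2579, -1)) = Mul(Add(1124, Mul(2, 1)), Rational(1, 2579)) = Mul(Add(1124, 2), Rational(1, 2579)) = Mul(1126, Rational(1, 2579)) = Rational(1126, 2579)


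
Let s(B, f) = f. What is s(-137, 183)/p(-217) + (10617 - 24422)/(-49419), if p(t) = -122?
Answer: -120647/98838 ≈ -1.2207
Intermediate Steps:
s(-137, 183)/p(-217) + (10617 - 24422)/(-49419) = 183/(-122) + (10617 - 24422)/(-49419) = 183*(-1/122) - 13805*(-1/49419) = -3/2 + 13805/49419 = -120647/98838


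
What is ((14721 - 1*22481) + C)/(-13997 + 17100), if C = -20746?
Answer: -28506/3103 ≈ -9.1866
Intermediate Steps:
((14721 - 1*22481) + C)/(-13997 + 17100) = ((14721 - 1*22481) - 20746)/(-13997 + 17100) = ((14721 - 22481) - 20746)/3103 = (-7760 - 20746)*(1/3103) = -28506*1/3103 = -28506/3103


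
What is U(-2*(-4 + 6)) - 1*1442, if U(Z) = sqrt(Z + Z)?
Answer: -1442 + 2*I*sqrt(2) ≈ -1442.0 + 2.8284*I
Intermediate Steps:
U(Z) = sqrt(2)*sqrt(Z) (U(Z) = sqrt(2*Z) = sqrt(2)*sqrt(Z))
U(-2*(-4 + 6)) - 1*1442 = sqrt(2)*sqrt(-2*(-4 + 6)) - 1*1442 = sqrt(2)*sqrt(-2*2) - 1442 = sqrt(2)*sqrt(-4) - 1442 = sqrt(2)*(2*I) - 1442 = 2*I*sqrt(2) - 1442 = -1442 + 2*I*sqrt(2)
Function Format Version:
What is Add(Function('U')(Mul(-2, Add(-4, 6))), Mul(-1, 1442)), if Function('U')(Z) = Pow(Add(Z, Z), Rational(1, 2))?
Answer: Add(-1442, Mul(2, I, Pow(2, Rational(1, 2)))) ≈ Add(-1442.0, Mul(2.8284, I))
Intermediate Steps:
Function('U')(Z) = Mul(Pow(2, Rational(1, 2)), Pow(Z, Rational(1, 2))) (Function('U')(Z) = Pow(Mul(2, Z), Rational(1, 2)) = Mul(Pow(2, Rational(1, 2)), Pow(Z, Rational(1, 2))))
Add(Function('U')(Mul(-2, Add(-4, 6))), Mul(-1, 1442)) = Add(Mul(Pow(2, Rational(1, 2)), Pow(Mul(-2, Add(-4, 6)), Rational(1, 2))), Mul(-1, 1442)) = Add(Mul(Pow(2, Rational(1, 2)), Pow(Mul(-2, 2), Rational(1, 2))), -1442) = Add(Mul(Pow(2, Rational(1, 2)), Pow(-4, Rational(1, 2))), -1442) = Add(Mul(Pow(2, Rational(1, 2)), Mul(2, I)), -1442) = Add(Mul(2, I, Pow(2, Rational(1, 2))), -1442) = Add(-1442, Mul(2, I, Pow(2, Rational(1, 2))))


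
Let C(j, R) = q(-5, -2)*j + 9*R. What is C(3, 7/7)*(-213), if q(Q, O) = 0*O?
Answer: -1917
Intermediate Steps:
q(Q, O) = 0
C(j, R) = 9*R (C(j, R) = 0*j + 9*R = 0 + 9*R = 9*R)
C(3, 7/7)*(-213) = (9*(7/7))*(-213) = (9*(7*(⅐)))*(-213) = (9*1)*(-213) = 9*(-213) = -1917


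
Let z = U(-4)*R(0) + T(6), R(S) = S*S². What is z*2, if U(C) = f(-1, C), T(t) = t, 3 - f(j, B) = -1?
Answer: 12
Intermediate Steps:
f(j, B) = 4 (f(j, B) = 3 - 1*(-1) = 3 + 1 = 4)
R(S) = S³
U(C) = 4
z = 6 (z = 4*0³ + 6 = 4*0 + 6 = 0 + 6 = 6)
z*2 = 6*2 = 12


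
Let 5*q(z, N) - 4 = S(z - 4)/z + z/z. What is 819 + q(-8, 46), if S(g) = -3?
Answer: 32803/40 ≈ 820.08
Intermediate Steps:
q(z, N) = 1 - 3/(5*z) (q(z, N) = ⅘ + (-3/z + z/z)/5 = ⅘ + (-3/z + 1)/5 = ⅘ + (1 - 3/z)/5 = ⅘ + (⅕ - 3/(5*z)) = 1 - 3/(5*z))
819 + q(-8, 46) = 819 + (-⅗ - 8)/(-8) = 819 - ⅛*(-43/5) = 819 + 43/40 = 32803/40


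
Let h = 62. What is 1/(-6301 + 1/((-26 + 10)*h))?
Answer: -992/6250593 ≈ -0.00015870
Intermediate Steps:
1/(-6301 + 1/((-26 + 10)*h)) = 1/(-6301 + 1/((-26 + 10)*62)) = 1/(-6301 + 1/(-16*62)) = 1/(-6301 + 1/(-992)) = 1/(-6301 - 1/992) = 1/(-6250593/992) = -992/6250593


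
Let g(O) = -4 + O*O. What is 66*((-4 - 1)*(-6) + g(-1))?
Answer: 1782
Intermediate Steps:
g(O) = -4 + O²
66*((-4 - 1)*(-6) + g(-1)) = 66*((-4 - 1)*(-6) + (-4 + (-1)²)) = 66*(-5*(-6) + (-4 + 1)) = 66*(30 - 3) = 66*27 = 1782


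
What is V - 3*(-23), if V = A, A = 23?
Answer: 92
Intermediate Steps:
V = 23
V - 3*(-23) = 23 - 3*(-23) = 23 + 69 = 92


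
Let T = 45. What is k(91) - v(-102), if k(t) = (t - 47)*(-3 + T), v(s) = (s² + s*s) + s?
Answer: -18858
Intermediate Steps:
v(s) = s + 2*s² (v(s) = (s² + s²) + s = 2*s² + s = s + 2*s²)
k(t) = -1974 + 42*t (k(t) = (t - 47)*(-3 + 45) = (-47 + t)*42 = -1974 + 42*t)
k(91) - v(-102) = (-1974 + 42*91) - (-102)*(1 + 2*(-102)) = (-1974 + 3822) - (-102)*(1 - 204) = 1848 - (-102)*(-203) = 1848 - 1*20706 = 1848 - 20706 = -18858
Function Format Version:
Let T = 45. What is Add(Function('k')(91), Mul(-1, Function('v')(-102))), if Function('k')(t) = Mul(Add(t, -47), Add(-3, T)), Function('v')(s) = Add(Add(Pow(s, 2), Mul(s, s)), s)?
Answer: -18858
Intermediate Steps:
Function('v')(s) = Add(s, Mul(2, Pow(s, 2))) (Function('v')(s) = Add(Add(Pow(s, 2), Pow(s, 2)), s) = Add(Mul(2, Pow(s, 2)), s) = Add(s, Mul(2, Pow(s, 2))))
Function('k')(t) = Add(-1974, Mul(42, t)) (Function('k')(t) = Mul(Add(t, -47), Add(-3, 45)) = Mul(Add(-47, t), 42) = Add(-1974, Mul(42, t)))
Add(Function('k')(91), Mul(-1, Function('v')(-102))) = Add(Add(-1974, Mul(42, 91)), Mul(-1, Mul(-102, Add(1, Mul(2, -102))))) = Add(Add(-1974, 3822), Mul(-1, Mul(-102, Add(1, -204)))) = Add(1848, Mul(-1, Mul(-102, -203))) = Add(1848, Mul(-1, 20706)) = Add(1848, -20706) = -18858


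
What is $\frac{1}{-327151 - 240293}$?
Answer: $- \frac{1}{567444} \approx -1.7623 \cdot 10^{-6}$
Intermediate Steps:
$\frac{1}{-327151 - 240293} = \frac{1}{-567444} = - \frac{1}{567444}$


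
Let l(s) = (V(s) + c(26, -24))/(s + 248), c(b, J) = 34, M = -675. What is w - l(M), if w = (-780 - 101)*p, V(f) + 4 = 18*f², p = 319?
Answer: -111802373/427 ≈ -2.6183e+5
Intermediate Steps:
V(f) = -4 + 18*f²
l(s) = (30 + 18*s²)/(248 + s) (l(s) = ((-4 + 18*s²) + 34)/(s + 248) = (30 + 18*s²)/(248 + s))
w = -281039 (w = (-780 - 101)*319 = -881*319 = -281039)
w - l(M) = -281039 - 6*(5 + 3*(-675)²)/(248 - 675) = -281039 - 6*(5 + 3*455625)/(-427) = -281039 - 6*(-1)*(5 + 1366875)/427 = -281039 - 6*(-1)*1366880/427 = -281039 - 1*(-8201280/427) = -281039 + 8201280/427 = -111802373/427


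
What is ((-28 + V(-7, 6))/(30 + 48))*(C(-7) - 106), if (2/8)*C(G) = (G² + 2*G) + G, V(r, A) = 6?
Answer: -22/13 ≈ -1.6923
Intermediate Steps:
C(G) = 4*G² + 12*G (C(G) = 4*((G² + 2*G) + G) = 4*(G² + 3*G) = 4*G² + 12*G)
((-28 + V(-7, 6))/(30 + 48))*(C(-7) - 106) = ((-28 + 6)/(30 + 48))*(4*(-7)*(3 - 7) - 106) = (-22/78)*(4*(-7)*(-4) - 106) = (-22*1/78)*(112 - 106) = -11/39*6 = -22/13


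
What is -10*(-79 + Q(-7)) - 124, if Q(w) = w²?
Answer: 176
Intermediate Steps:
-10*(-79 + Q(-7)) - 124 = -10*(-79 + (-7)²) - 124 = -10*(-79 + 49) - 124 = -10*(-30) - 124 = 300 - 124 = 176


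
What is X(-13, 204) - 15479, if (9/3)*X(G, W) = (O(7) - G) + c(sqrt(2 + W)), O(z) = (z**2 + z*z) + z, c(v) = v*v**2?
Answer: -46319/3 + 206*sqrt(206)/3 ≈ -14454.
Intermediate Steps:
c(v) = v**3
O(z) = z + 2*z**2 (O(z) = (z**2 + z**2) + z = 2*z**2 + z = z + 2*z**2)
X(G, W) = 35 - G/3 + (2 + W)**(3/2)/3 (X(G, W) = ((7*(1 + 2*7) - G) + (sqrt(2 + W))**3)/3 = ((7*(1 + 14) - G) + (2 + W)**(3/2))/3 = ((7*15 - G) + (2 + W)**(3/2))/3 = ((105 - G) + (2 + W)**(3/2))/3 = (105 + (2 + W)**(3/2) - G)/3 = 35 - G/3 + (2 + W)**(3/2)/3)
X(-13, 204) - 15479 = (35 - 1/3*(-13) + (2 + 204)**(3/2)/3) - 15479 = (35 + 13/3 + 206**(3/2)/3) - 15479 = (35 + 13/3 + (206*sqrt(206))/3) - 15479 = (35 + 13/3 + 206*sqrt(206)/3) - 15479 = (118/3 + 206*sqrt(206)/3) - 15479 = -46319/3 + 206*sqrt(206)/3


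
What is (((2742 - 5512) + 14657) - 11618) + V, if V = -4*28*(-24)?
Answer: 2957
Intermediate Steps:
V = 2688 (V = -112*(-24) = 2688)
(((2742 - 5512) + 14657) - 11618) + V = (((2742 - 5512) + 14657) - 11618) + 2688 = ((-2770 + 14657) - 11618) + 2688 = (11887 - 11618) + 2688 = 269 + 2688 = 2957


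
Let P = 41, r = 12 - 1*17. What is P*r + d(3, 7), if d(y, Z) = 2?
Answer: -203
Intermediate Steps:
r = -5 (r = 12 - 17 = -5)
P*r + d(3, 7) = 41*(-5) + 2 = -205 + 2 = -203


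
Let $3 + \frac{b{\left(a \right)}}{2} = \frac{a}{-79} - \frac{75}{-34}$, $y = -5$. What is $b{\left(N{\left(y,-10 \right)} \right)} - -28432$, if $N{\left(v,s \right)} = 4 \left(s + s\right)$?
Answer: $\frac{38184763}{1343} \approx 28432.0$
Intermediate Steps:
$N{\left(v,s \right)} = 8 s$ ($N{\left(v,s \right)} = 4 \cdot 2 s = 8 s$)
$b{\left(a \right)} = - \frac{27}{17} - \frac{2 a}{79}$ ($b{\left(a \right)} = -6 + 2 \left(\frac{a}{-79} - \frac{75}{-34}\right) = -6 + 2 \left(a \left(- \frac{1}{79}\right) - - \frac{75}{34}\right) = -6 + 2 \left(- \frac{a}{79} + \frac{75}{34}\right) = -6 + 2 \left(\frac{75}{34} - \frac{a}{79}\right) = -6 - \left(- \frac{75}{17} + \frac{2 a}{79}\right) = - \frac{27}{17} - \frac{2 a}{79}$)
$b{\left(N{\left(y,-10 \right)} \right)} - -28432 = \left(- \frac{27}{17} - \frac{2 \cdot 8 \left(-10\right)}{79}\right) - -28432 = \left(- \frac{27}{17} - - \frac{160}{79}\right) + 28432 = \left(- \frac{27}{17} + \frac{160}{79}\right) + 28432 = \frac{587}{1343} + 28432 = \frac{38184763}{1343}$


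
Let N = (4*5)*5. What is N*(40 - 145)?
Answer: -10500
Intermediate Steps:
N = 100 (N = 20*5 = 100)
N*(40 - 145) = 100*(40 - 145) = 100*(-105) = -10500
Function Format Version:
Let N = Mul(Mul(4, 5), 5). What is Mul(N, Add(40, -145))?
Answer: -10500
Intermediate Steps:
N = 100 (N = Mul(20, 5) = 100)
Mul(N, Add(40, -145)) = Mul(100, Add(40, -145)) = Mul(100, -105) = -10500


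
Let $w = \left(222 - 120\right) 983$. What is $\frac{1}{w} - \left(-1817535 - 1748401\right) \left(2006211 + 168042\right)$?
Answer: $\frac{777387068294984929}{100266} \approx 7.7532 \cdot 10^{12}$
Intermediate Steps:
$w = 100266$ ($w = 102 \cdot 983 = 100266$)
$\frac{1}{w} - \left(-1817535 - 1748401\right) \left(2006211 + 168042\right) = \frac{1}{100266} - \left(-1817535 - 1748401\right) \left(2006211 + 168042\right) = \frac{1}{100266} - \left(-3565936\right) 2174253 = \frac{1}{100266} - -7753247045808 = \frac{1}{100266} + 7753247045808 = \frac{777387068294984929}{100266}$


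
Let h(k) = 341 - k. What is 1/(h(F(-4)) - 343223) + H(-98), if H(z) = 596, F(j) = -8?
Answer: 204352903/342874 ≈ 596.00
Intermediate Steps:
1/(h(F(-4)) - 343223) + H(-98) = 1/((341 - 1*(-8)) - 343223) + 596 = 1/((341 + 8) - 343223) + 596 = 1/(349 - 343223) + 596 = 1/(-342874) + 596 = -1/342874 + 596 = 204352903/342874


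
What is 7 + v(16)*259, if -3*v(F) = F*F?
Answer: -66283/3 ≈ -22094.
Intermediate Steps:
v(F) = -F**2/3 (v(F) = -F*F/3 = -F**2/3)
7 + v(16)*259 = 7 - 1/3*16**2*259 = 7 - 1/3*256*259 = 7 - 256/3*259 = 7 - 66304/3 = -66283/3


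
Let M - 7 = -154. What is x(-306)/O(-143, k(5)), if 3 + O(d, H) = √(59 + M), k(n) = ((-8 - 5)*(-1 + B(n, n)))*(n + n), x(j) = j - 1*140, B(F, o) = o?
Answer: 1338/97 + 892*I*√22/97 ≈ 13.794 + 43.133*I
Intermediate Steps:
M = -147 (M = 7 - 154 = -147)
x(j) = -140 + j (x(j) = j - 140 = -140 + j)
k(n) = 2*n*(13 - 13*n) (k(n) = ((-8 - 5)*(-1 + n))*(n + n) = (-13*(-1 + n))*(2*n) = (13 - 13*n)*(2*n) = 2*n*(13 - 13*n))
O(d, H) = -3 + 2*I*√22 (O(d, H) = -3 + √(59 - 147) = -3 + √(-88) = -3 + 2*I*√22)
x(-306)/O(-143, k(5)) = (-140 - 306)/(-3 + 2*I*√22) = -446/(-3 + 2*I*√22)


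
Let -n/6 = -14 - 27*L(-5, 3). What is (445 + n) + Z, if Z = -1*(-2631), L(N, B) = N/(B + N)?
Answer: 3565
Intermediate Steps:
Z = 2631
n = 489 (n = -6*(-14 - (-135)/(3 - 5)) = -6*(-14 - (-135)/(-2)) = -6*(-14 - (-135)*(-1)/2) = -6*(-14 - 27*5/2) = -6*(-14 - 135/2) = -6*(-163/2) = 489)
(445 + n) + Z = (445 + 489) + 2631 = 934 + 2631 = 3565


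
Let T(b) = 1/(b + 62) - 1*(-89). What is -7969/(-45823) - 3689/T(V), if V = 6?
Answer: -11446554839/277366619 ≈ -41.269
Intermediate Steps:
T(b) = 89 + 1/(62 + b) (T(b) = 1/(62 + b) + 89 = 89 + 1/(62 + b))
-7969/(-45823) - 3689/T(V) = -7969/(-45823) - 3689*(62 + 6)/(5519 + 89*6) = -7969*(-1/45823) - 3689*68/(5519 + 534) = 7969/45823 - 3689/((1/68)*6053) = 7969/45823 - 3689/6053/68 = 7969/45823 - 3689*68/6053 = 7969/45823 - 250852/6053 = -11446554839/277366619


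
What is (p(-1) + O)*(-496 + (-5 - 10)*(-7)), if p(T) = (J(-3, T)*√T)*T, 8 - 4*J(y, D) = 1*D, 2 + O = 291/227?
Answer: 63733/227 + 3519*I/4 ≈ 280.76 + 879.75*I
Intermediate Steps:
O = -163/227 (O = -2 + 291/227 = -163/227 ≈ -0.71806)
J(y, D) = 2 - D/4
p(T) = T^(3/2)*(2 - T/4) (p(T) = ((2 - T/4)*√T)*T = (√T*(2 - T/4))*T = T^(3/2)*(2 - T/4))
(p(-1) + O)*(-496 + (-5 - 10)*(-7)) = ((-1)^(3/2)*(8 - 1*(-1))/4 - 163/227)*(-496 + (-5 - 10)*(-7)) = ((-I)*(8 + 1)/4 - 163/227)*(-496 - 15*(-7)) = ((¼)*(-I)*9 - 163/227)*(-496 + 105) = (-9*I/4 - 163/227)*(-391) = (-163/227 - 9*I/4)*(-391) = 63733/227 + 3519*I/4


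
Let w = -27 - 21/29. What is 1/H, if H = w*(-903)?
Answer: 29/726012 ≈ 3.9944e-5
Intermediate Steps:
w = -804/29 (w = -27 - 21*1/29 = -27 - 21/29 = -804/29 ≈ -27.724)
H = 726012/29 (H = -804/29*(-903) = 726012/29 ≈ 25035.)
1/H = 1/(726012/29) = 29/726012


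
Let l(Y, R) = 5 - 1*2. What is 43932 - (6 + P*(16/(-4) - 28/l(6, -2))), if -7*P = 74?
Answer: 919486/21 ≈ 43785.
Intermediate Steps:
l(Y, R) = 3 (l(Y, R) = 5 - 2 = 3)
P = -74/7 (P = -⅐*74 = -74/7 ≈ -10.571)
43932 - (6 + P*(16/(-4) - 28/l(6, -2))) = 43932 - (6 - 74*(16/(-4) - 28/3)/7) = 43932 - (6 - 74*(16*(-¼) - 28*⅓)/7) = 43932 - (6 - 74*(-4 - 28/3)/7) = 43932 - (6 - 74/7*(-40/3)) = 43932 - (6 + 2960/21) = 43932 - 1*3086/21 = 43932 - 3086/21 = 919486/21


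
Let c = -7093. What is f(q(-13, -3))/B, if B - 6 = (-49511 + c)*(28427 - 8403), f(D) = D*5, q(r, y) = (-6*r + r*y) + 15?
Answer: -22/37781283 ≈ -5.8230e-7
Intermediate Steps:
q(r, y) = 15 - 6*r + r*y
f(D) = 5*D
B = -1133438490 (B = 6 + (-49511 - 7093)*(28427 - 8403) = 6 - 56604*20024 = 6 - 1133438496 = -1133438490)
f(q(-13, -3))/B = (5*(15 - 6*(-13) - 13*(-3)))/(-1133438490) = (5*(15 + 78 + 39))*(-1/1133438490) = (5*132)*(-1/1133438490) = 660*(-1/1133438490) = -22/37781283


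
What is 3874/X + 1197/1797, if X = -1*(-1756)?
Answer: 1510585/525922 ≈ 2.8723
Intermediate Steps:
X = 1756
3874/X + 1197/1797 = 3874/1756 + 1197/1797 = 3874*(1/1756) + 1197*(1/1797) = 1937/878 + 399/599 = 1510585/525922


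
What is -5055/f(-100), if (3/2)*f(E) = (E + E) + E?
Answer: 1011/40 ≈ 25.275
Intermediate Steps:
f(E) = 2*E (f(E) = 2*((E + E) + E)/3 = 2*(2*E + E)/3 = 2*(3*E)/3 = 2*E)
-5055/f(-100) = -5055/(2*(-100)) = -5055/(-200) = -5055*(-1/200) = 1011/40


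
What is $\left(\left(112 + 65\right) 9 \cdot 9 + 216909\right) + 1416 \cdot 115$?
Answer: $394086$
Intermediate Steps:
$\left(\left(112 + 65\right) 9 \cdot 9 + 216909\right) + 1416 \cdot 115 = \left(177 \cdot 81 + 216909\right) + 162840 = \left(14337 + 216909\right) + 162840 = 231246 + 162840 = 394086$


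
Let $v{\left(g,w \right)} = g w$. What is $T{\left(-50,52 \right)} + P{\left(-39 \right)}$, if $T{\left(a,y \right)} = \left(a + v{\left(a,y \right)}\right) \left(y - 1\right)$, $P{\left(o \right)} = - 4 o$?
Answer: $-134994$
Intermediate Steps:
$T{\left(a,y \right)} = \left(-1 + y\right) \left(a + a y\right)$ ($T{\left(a,y \right)} = \left(a + a y\right) \left(y - 1\right) = \left(a + a y\right) \left(-1 + y\right) = \left(-1 + y\right) \left(a + a y\right)$)
$T{\left(-50,52 \right)} + P{\left(-39 \right)} = - 50 \left(-1 + 52^{2}\right) - -156 = - 50 \left(-1 + 2704\right) + 156 = \left(-50\right) 2703 + 156 = -135150 + 156 = -134994$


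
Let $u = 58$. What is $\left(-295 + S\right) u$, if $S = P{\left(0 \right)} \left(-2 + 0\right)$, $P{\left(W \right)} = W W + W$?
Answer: $-17110$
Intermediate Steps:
$P{\left(W \right)} = W + W^{2}$ ($P{\left(W \right)} = W^{2} + W = W + W^{2}$)
$S = 0$ ($S = 0 \left(1 + 0\right) \left(-2 + 0\right) = 0 \cdot 1 \left(-2\right) = 0 \left(-2\right) = 0$)
$\left(-295 + S\right) u = \left(-295 + 0\right) 58 = \left(-295\right) 58 = -17110$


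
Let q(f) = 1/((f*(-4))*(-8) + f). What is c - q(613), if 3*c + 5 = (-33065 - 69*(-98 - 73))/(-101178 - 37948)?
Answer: -2273687789/1407189927 ≈ -1.6158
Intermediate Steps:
q(f) = 1/(33*f) (q(f) = 1/(-4*f*(-8) + f) = 1/(32*f + f) = 1/(33*f))
c = -112394/69563 (c = -5/3 + ((-33065 - 69*(-98 - 73))/(-101178 - 37948))/3 = -5/3 + ((-33065 - 69*(-171))/(-139126))/3 = -5/3 + ((-33065 + 11799)*(-1/139126))/3 = -5/3 + (-21266*(-1/139126))/3 = -5/3 + (1/3)*(10633/69563) = -5/3 + 10633/208689 = -112394/69563 ≈ -1.6157)
c - q(613) = -112394/69563 - 1/(33*613) = -112394/69563 - 1*1/20229 = -112394/69563 - 1/20229 = -2273687789/1407189927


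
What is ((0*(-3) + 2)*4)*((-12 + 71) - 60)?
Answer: -8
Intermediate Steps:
((0*(-3) + 2)*4)*((-12 + 71) - 60) = ((0 + 2)*4)*(59 - 60) = (2*4)*(-1) = 8*(-1) = -8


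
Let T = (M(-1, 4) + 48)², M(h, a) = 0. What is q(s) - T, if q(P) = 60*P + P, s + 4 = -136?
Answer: -10844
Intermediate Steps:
s = -140 (s = -4 - 136 = -140)
q(P) = 61*P
T = 2304 (T = (0 + 48)² = 48² = 2304)
q(s) - T = 61*(-140) - 1*2304 = -8540 - 2304 = -10844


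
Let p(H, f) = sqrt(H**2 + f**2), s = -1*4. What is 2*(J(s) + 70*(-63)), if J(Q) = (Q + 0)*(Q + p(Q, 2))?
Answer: -8788 - 16*sqrt(5) ≈ -8823.8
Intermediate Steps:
s = -4
J(Q) = Q*(Q + sqrt(4 + Q**2)) (J(Q) = (Q + 0)*(Q + sqrt(Q**2 + 2**2)) = Q*(Q + sqrt(Q**2 + 4)) = Q*(Q + sqrt(4 + Q**2)))
2*(J(s) + 70*(-63)) = 2*(-4*(-4 + sqrt(4 + (-4)**2)) + 70*(-63)) = 2*(-4*(-4 + sqrt(4 + 16)) - 4410) = 2*(-4*(-4 + sqrt(20)) - 4410) = 2*(-4*(-4 + 2*sqrt(5)) - 4410) = 2*((16 - 8*sqrt(5)) - 4410) = 2*(-4394 - 8*sqrt(5)) = -8788 - 16*sqrt(5)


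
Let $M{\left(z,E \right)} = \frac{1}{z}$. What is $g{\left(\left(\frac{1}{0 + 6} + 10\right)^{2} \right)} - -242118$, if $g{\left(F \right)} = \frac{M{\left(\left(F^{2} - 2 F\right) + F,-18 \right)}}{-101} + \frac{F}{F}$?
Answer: $\frac{335310696314519}{1384900385} \approx 2.4212 \cdot 10^{5}$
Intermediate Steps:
$g{\left(F \right)} = 1 - \frac{1}{101 \left(F^{2} - F\right)}$ ($g{\left(F \right)} = \frac{1}{\left(\left(F^{2} - 2 F\right) + F\right) \left(-101\right)} + \frac{F}{F} = \frac{1}{F^{2} - F} \left(- \frac{1}{101}\right) + 1 = - \frac{1}{101 \left(F^{2} - F\right)} + 1 = 1 - \frac{1}{101 \left(F^{2} - F\right)}$)
$g{\left(\left(\frac{1}{0 + 6} + 10\right)^{2} \right)} - -242118 = \frac{- \frac{1}{101} + \left(\frac{1}{0 + 6} + 10\right)^{2} \left(-1 + \left(\frac{1}{0 + 6} + 10\right)^{2}\right)}{\left(\frac{1}{0 + 6} + 10\right)^{2} \left(-1 + \left(\frac{1}{0 + 6} + 10\right)^{2}\right)} - -242118 = \frac{- \frac{1}{101} + \left(\frac{1}{6} + 10\right)^{2} \left(-1 + \left(\frac{1}{6} + 10\right)^{2}\right)}{\left(\frac{1}{6} + 10\right)^{2} \left(-1 + \left(\frac{1}{6} + 10\right)^{2}\right)} + 242118 = \frac{- \frac{1}{101} + \left(\frac{61}{6}\right)^{2} \left(-1 + \left(\frac{61}{6}\right)^{2}\right)}{\left(\frac{61}{6}\right)^{2} \left(-1 + \left(\frac{61}{6}\right)^{2}\right)} + 242118 = \frac{- \frac{1}{101} + \frac{3721 \left(-1 + \frac{3721}{36}\right)}{36}}{\frac{3721}{36} \left(-1 + \frac{3721}{36}\right)} + 242118 = \frac{36 \left(- \frac{1}{101} + \frac{3721}{36} \cdot \frac{3685}{36}\right)}{3721 \cdot \frac{3685}{36}} + 242118 = \frac{36}{3721} \cdot \frac{36}{3685} \left(- \frac{1}{101} + \frac{13711885}{1296}\right) + 242118 = \frac{36}{3721} \cdot \frac{36}{3685} \cdot \frac{1384899089}{130896} + 242118 = \frac{1384899089}{1384900385} + 242118 = \frac{335310696314519}{1384900385}$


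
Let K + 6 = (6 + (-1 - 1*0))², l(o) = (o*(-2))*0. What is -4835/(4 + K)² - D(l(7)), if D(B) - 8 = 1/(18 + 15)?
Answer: -299740/17457 ≈ -17.170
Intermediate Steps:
l(o) = 0 (l(o) = -2*o*0 = 0)
K = 19 (K = -6 + (6 + (-1 - 1*0))² = -6 + (6 + (-1 + 0))² = -6 + (6 - 1)² = -6 + 5² = -6 + 25 = 19)
D(B) = 265/33 (D(B) = 8 + 1/(18 + 15) = 8 + 1/33 = 265/33)
-4835/(4 + K)² - D(l(7)) = -4835/(4 + 19)² - 1*265/33 = -4835/(23²) - 265/33 = -4835/529 - 265/33 = -299740/17457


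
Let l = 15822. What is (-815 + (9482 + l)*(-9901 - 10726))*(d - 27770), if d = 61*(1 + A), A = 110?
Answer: 10960352936577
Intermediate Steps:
d = 6771 (d = 61*(1 + 110) = 61*111 = 6771)
(-815 + (9482 + l)*(-9901 - 10726))*(d - 27770) = (-815 + (9482 + 15822)*(-9901 - 10726))*(6771 - 27770) = (-815 + 25304*(-20627))*(-20999) = (-815 - 521945608)*(-20999) = -521946423*(-20999) = 10960352936577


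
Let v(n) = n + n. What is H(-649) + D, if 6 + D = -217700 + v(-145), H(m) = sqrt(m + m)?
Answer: -217996 + I*sqrt(1298) ≈ -2.18e+5 + 36.028*I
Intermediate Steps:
v(n) = 2*n
H(m) = sqrt(2)*sqrt(m) (H(m) = sqrt(2*m) = sqrt(2)*sqrt(m))
D = -217996 (D = -6 + (-217700 + 2*(-145)) = -6 + (-217700 - 290) = -6 - 217990 = -217996)
H(-649) + D = sqrt(2)*sqrt(-649) - 217996 = sqrt(2)*(I*sqrt(649)) - 217996 = I*sqrt(1298) - 217996 = -217996 + I*sqrt(1298)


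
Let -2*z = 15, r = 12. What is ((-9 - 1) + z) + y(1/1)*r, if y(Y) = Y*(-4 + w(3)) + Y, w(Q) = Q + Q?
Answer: 37/2 ≈ 18.500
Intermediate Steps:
z = -15/2 (z = -½*15 = -15/2 ≈ -7.5000)
w(Q) = 2*Q
y(Y) = 3*Y (y(Y) = Y*(-4 + 2*3) + Y = Y*(-4 + 6) + Y = Y*2 + Y = 2*Y + Y = 3*Y)
((-9 - 1) + z) + y(1/1)*r = ((-9 - 1) - 15/2) + (3*(1/1))*12 = (-10 - 15/2) + (3*(1*1))*12 = -35/2 + (3*1)*12 = -35/2 + 3*12 = -35/2 + 36 = 37/2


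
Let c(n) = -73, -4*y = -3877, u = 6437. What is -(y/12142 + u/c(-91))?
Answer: 312349195/3545464 ≈ 88.098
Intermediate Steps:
y = 3877/4 (y = -¼*(-3877) = 3877/4 ≈ 969.25)
-(y/12142 + u/c(-91)) = -((3877/4)/12142 + 6437/(-73)) = -((3877/4)*(1/12142) + 6437*(-1/73)) = -(3877/48568 - 6437/73) = -1*(-312349195/3545464) = 312349195/3545464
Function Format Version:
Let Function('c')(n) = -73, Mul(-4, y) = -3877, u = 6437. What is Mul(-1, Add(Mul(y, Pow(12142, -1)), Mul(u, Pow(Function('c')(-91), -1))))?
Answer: Rational(312349195, 3545464) ≈ 88.098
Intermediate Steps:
y = Rational(3877, 4) (y = Mul(Rational(-1, 4), -3877) = Rational(3877, 4) ≈ 969.25)
Mul(-1, Add(Mul(y, Pow(12142, -1)), Mul(u, Pow(Function('c')(-91), -1)))) = Mul(-1, Add(Mul(Rational(3877, 4), Pow(12142, -1)), Mul(6437, Pow(-73, -1)))) = Mul(-1, Add(Mul(Rational(3877, 4), Rational(1, 12142)), Mul(6437, Rational(-1, 73)))) = Mul(-1, Add(Rational(3877, 48568), Rational(-6437, 73))) = Mul(-1, Rational(-312349195, 3545464)) = Rational(312349195, 3545464)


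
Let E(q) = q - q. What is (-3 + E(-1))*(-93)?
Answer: 279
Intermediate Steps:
E(q) = 0
(-3 + E(-1))*(-93) = (-3 + 0)*(-93) = -3*(-93) = 279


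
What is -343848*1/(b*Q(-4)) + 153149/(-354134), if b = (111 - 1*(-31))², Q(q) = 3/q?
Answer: 39817398435/1785189494 ≈ 22.304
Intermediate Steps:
b = 20164 (b = (111 + 31)² = 142² = 20164)
-343848*1/(b*Q(-4)) + 153149/(-354134) = -343848/((3/(-4))*20164) + 153149/(-354134) = -343848/((3*(-¼))*20164) + 153149*(-1/354134) = -343848/((-¾*20164)) - 153149/354134 = -343848/(-15123) - 153149/354134 = -343848*(-1/15123) - 153149/354134 = 114616/5041 - 153149/354134 = 39817398435/1785189494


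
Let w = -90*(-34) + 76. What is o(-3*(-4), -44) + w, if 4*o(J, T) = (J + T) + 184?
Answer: 3174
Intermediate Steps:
o(J, T) = 46 + J/4 + T/4 (o(J, T) = ((J + T) + 184)/4 = (184 + J + T)/4 = 46 + J/4 + T/4)
w = 3136 (w = 3060 + 76 = 3136)
o(-3*(-4), -44) + w = (46 + (-3*(-4))/4 + (1/4)*(-44)) + 3136 = (46 + (1/4)*12 - 11) + 3136 = (46 + 3 - 11) + 3136 = 38 + 3136 = 3174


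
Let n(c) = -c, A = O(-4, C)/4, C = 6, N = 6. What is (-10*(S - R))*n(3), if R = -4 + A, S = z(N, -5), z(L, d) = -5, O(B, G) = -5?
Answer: 15/2 ≈ 7.5000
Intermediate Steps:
S = -5
A = -5/4 ≈ -1.2500
R = -21/4 (R = -4 - 5/4 = -21/4 ≈ -5.2500)
(-10*(S - R))*n(3) = (-10*(-5 - 1*(-21/4)))*(-1*3) = -10*(-5 + 21/4)*(-3) = -10*1/4*(-3) = -5/2*(-3) = 15/2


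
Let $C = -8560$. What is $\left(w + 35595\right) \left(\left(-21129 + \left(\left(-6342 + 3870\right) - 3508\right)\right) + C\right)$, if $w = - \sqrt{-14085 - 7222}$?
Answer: $-1269638055 + 35669 i \sqrt{21307} \approx -1.2696 \cdot 10^{9} + 5.2066 \cdot 10^{6} i$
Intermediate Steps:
$w = - i \sqrt{21307}$ ($w = - \sqrt{-21307} = - i \sqrt{21307} \approx - 145.97 i$)
$\left(w + 35595\right) \left(\left(-21129 + \left(\left(-6342 + 3870\right) - 3508\right)\right) + C\right) = \left(- i \sqrt{21307} + 35595\right) \left(\left(-21129 + \left(\left(-6342 + 3870\right) - 3508\right)\right) - 8560\right) = \left(35595 - i \sqrt{21307}\right) \left(\left(-21129 - 5980\right) - 8560\right) = \left(35595 - i \sqrt{21307}\right) \left(-27109 - 8560\right) = \left(35595 - i \sqrt{21307}\right) \left(-35669\right) = -1269638055 + 35669 i \sqrt{21307}$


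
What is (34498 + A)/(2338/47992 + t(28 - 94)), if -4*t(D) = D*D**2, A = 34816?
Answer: 237608392/246384239 ≈ 0.96438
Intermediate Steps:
t(D) = -D**3/4 (t(D) = -D*D**2/4 = -D**3/4)
(34498 + A)/(2338/47992 + t(28 - 94)) = (34498 + 34816)/(2338/47992 - (28 - 94)**3/4) = 69314/(2338*(1/47992) - 1/4*(-66)**3) = 69314/(167/3428 - 1/4*(-287496)) = 69314/(167/3428 + 71874) = 69314/(246384239/3428) = 69314*(3428/246384239) = 237608392/246384239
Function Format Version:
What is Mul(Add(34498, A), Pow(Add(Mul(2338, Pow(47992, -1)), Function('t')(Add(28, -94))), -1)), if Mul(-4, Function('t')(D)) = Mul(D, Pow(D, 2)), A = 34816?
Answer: Rational(237608392, 246384239) ≈ 0.96438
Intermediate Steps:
Function('t')(D) = Mul(Rational(-1, 4), Pow(D, 3)) (Function('t')(D) = Mul(Rational(-1, 4), Mul(D, Pow(D, 2))) = Mul(Rational(-1, 4), Pow(D, 3)))
Mul(Add(34498, A), Pow(Add(Mul(2338, Pow(47992, -1)), Function('t')(Add(28, -94))), -1)) = Mul(Add(34498, 34816), Pow(Add(Mul(2338, Pow(47992, -1)), Mul(Rational(-1, 4), Pow(Add(28, -94), 3))), -1)) = Mul(69314, Pow(Add(Mul(2338, Rational(1, 47992)), Mul(Rational(-1, 4), Pow(-66, 3))), -1)) = Mul(69314, Pow(Add(Rational(167, 3428), Mul(Rational(-1, 4), -287496)), -1)) = Mul(69314, Pow(Add(Rational(167, 3428), 71874), -1)) = Mul(69314, Pow(Rational(246384239, 3428), -1)) = Mul(69314, Rational(3428, 246384239)) = Rational(237608392, 246384239)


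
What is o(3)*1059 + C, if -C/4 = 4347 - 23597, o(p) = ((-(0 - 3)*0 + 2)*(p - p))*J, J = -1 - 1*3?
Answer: 77000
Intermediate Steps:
J = -4 (J = -1 - 3 = -4)
o(p) = 0 (o(p) = ((-(0 - 3)*0 + 2)*(p - p))*(-4) = ((-1*(-3)*0 + 2)*0)*(-4) = ((3*0 + 2)*0)*(-4) = ((0 + 2)*0)*(-4) = (2*0)*(-4) = 0*(-4) = 0)
C = 77000 (C = -4*(4347 - 23597) = -4*(-19250) = 77000)
o(3)*1059 + C = 0*1059 + 77000 = 0 + 77000 = 77000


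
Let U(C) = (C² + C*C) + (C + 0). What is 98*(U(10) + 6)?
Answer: 21168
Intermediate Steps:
U(C) = C + 2*C² (U(C) = (C² + C²) + C = 2*C² + C = C + 2*C²)
98*(U(10) + 6) = 98*(10*(1 + 2*10) + 6) = 98*(10*(1 + 20) + 6) = 98*(10*21 + 6) = 98*(210 + 6) = 98*216 = 21168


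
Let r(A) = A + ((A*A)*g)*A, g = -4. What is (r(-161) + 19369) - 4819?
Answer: 16707513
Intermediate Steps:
r(A) = A - 4*A³ (r(A) = A + ((A*A)*(-4))*A = A + (A²*(-4))*A = A + (-4*A²)*A = A - 4*A³)
(r(-161) + 19369) - 4819 = ((-161 - 4*(-161)³) + 19369) - 4819 = ((-161 - 4*(-4173281)) + 19369) - 4819 = ((-161 + 16693124) + 19369) - 4819 = (16692963 + 19369) - 4819 = 16712332 - 4819 = 16707513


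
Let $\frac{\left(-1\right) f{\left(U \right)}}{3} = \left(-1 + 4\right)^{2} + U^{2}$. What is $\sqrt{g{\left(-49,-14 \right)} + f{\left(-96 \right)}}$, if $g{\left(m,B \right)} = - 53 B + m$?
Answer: $3 i \sqrt{2998} \approx 164.26 i$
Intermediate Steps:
$f{\left(U \right)} = -27 - 3 U^{2}$ ($f{\left(U \right)} = - 3 \left(\left(-1 + 4\right)^{2} + U^{2}\right) = - 3 \left(3^{2} + U^{2}\right) = - 3 \left(9 + U^{2}\right) = -27 - 3 U^{2}$)
$g{\left(m,B \right)} = m - 53 B$
$\sqrt{g{\left(-49,-14 \right)} + f{\left(-96 \right)}} = \sqrt{\left(-49 - -742\right) - \left(27 + 3 \left(-96\right)^{2}\right)} = \sqrt{\left(-49 + 742\right) - 27675} = \sqrt{693 - 27675} = \sqrt{-26982} = 3 i \sqrt{2998}$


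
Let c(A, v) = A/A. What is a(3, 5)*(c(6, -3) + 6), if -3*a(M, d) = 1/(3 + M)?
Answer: -7/18 ≈ -0.38889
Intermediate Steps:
c(A, v) = 1
a(M, d) = -1/(3*(3 + M))
a(3, 5)*(c(6, -3) + 6) = (-1/(9 + 3*3))*(1 + 6) = -1/(9 + 9)*7 = -1/18*7 = -7/18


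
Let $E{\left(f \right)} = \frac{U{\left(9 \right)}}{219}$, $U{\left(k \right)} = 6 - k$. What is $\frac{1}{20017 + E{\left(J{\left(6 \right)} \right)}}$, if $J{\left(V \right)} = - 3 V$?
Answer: $\frac{73}{1461240} \approx 4.9958 \cdot 10^{-5}$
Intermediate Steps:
$E{\left(f \right)} = - \frac{1}{73}$ ($E{\left(f \right)} = \frac{6 - 9}{219} = \left(6 - 9\right) \frac{1}{219} = \left(-3\right) \frac{1}{219} = - \frac{1}{73}$)
$\frac{1}{20017 + E{\left(J{\left(6 \right)} \right)}} = \frac{1}{20017 - \frac{1}{73}} = \frac{1}{\frac{1461240}{73}} = \frac{73}{1461240}$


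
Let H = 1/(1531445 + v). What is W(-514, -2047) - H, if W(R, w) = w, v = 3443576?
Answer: -10183867988/4975021 ≈ -2047.0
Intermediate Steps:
H = 1/4975021 (H = 1/(1531445 + 3443576) = 1/4975021 ≈ 2.0100e-7)
W(-514, -2047) - H = -2047 - 1*1/4975021 = -2047 - 1/4975021 = -10183867988/4975021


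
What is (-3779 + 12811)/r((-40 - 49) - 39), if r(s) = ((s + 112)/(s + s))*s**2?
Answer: 1129/128 ≈ 8.8203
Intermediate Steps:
r(s) = s*(112 + s)/2 (r(s) = ((112 + s)/((2*s)))*s**2 = ((112 + s)*(1/(2*s)))*s**2 = ((112 + s)/(2*s))*s**2 = s*(112 + s)/2)
(-3779 + 12811)/r((-40 - 49) - 39) = (-3779 + 12811)/((((-40 - 49) - 39)*(112 + ((-40 - 49) - 39))/2)) = 9032/(((-89 - 39)*(112 + (-89 - 39))/2)) = 9032/(((1/2)*(-128)*(112 - 128))) = 9032/(((1/2)*(-128)*(-16))) = 9032/1024 = 9032*(1/1024) = 1129/128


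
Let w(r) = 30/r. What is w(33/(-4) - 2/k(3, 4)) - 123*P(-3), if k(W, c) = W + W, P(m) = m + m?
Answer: 75654/103 ≈ 734.50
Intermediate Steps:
P(m) = 2*m
k(W, c) = 2*W
w(33/(-4) - 2/k(3, 4)) - 123*P(-3) = 30/(33/(-4) - 2/(2*3)) - 123*2*(-3) = 30/(33*(-¼) - 2/6) - 123*(-6) = 30/(-33/4 - 2*⅙) - 1*(-738) = 30/(-33/4 - ⅓) + 738 = 30/(-103/12) + 738 = 30*(-12/103) + 738 = -360/103 + 738 = 75654/103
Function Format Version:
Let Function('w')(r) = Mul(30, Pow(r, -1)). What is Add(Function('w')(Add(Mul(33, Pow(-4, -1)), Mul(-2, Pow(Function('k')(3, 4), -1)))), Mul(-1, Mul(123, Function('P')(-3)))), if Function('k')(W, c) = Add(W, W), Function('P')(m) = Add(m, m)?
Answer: Rational(75654, 103) ≈ 734.50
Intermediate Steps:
Function('P')(m) = Mul(2, m)
Function('k')(W, c) = Mul(2, W)
Add(Function('w')(Add(Mul(33, Pow(-4, -1)), Mul(-2, Pow(Function('k')(3, 4), -1)))), Mul(-1, Mul(123, Function('P')(-3)))) = Add(Mul(30, Pow(Add(Mul(33, Pow(-4, -1)), Mul(-2, Pow(Mul(2, 3), -1))), -1)), Mul(-1, Mul(123, Mul(2, -3)))) = Add(Mul(30, Pow(Add(Mul(33, Rational(-1, 4)), Mul(-2, Pow(6, -1))), -1)), Mul(-1, Mul(123, -6))) = Add(Mul(30, Pow(Add(Rational(-33, 4), Mul(-2, Rational(1, 6))), -1)), Mul(-1, -738)) = Add(Mul(30, Pow(Add(Rational(-33, 4), Rational(-1, 3)), -1)), 738) = Add(Mul(30, Pow(Rational(-103, 12), -1)), 738) = Add(Mul(30, Rational(-12, 103)), 738) = Add(Rational(-360, 103), 738) = Rational(75654, 103)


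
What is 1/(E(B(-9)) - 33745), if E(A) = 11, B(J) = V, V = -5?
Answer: -1/33734 ≈ -2.9644e-5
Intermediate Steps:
B(J) = -5
1/(E(B(-9)) - 33745) = 1/(11 - 33745) = 1/(-33734) = -1/33734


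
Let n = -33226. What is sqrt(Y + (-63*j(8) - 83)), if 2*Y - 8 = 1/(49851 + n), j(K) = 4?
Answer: 3*I*sqrt(1626405130)/6650 ≈ 18.193*I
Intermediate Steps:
Y = 133001/33250 (Y = 4 + 1/(2*(49851 - 33226)) = 4 + (1/2)/16625 = 4 + (1/2)*(1/16625) = 4 + 1/33250 = 133001/33250 ≈ 4.0000)
sqrt(Y + (-63*j(8) - 83)) = sqrt(133001/33250 + (-63*4 - 83)) = sqrt(133001/33250 + (-252 - 83)) = sqrt(133001/33250 - 335) = sqrt(-11005749/33250) = 3*I*sqrt(1626405130)/6650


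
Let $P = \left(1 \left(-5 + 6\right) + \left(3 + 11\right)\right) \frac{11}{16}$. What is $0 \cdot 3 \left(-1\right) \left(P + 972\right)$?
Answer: $0$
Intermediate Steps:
$P = \frac{165}{16}$ ($P = \left(1 \cdot 1 + 14\right) 11 \cdot \frac{1}{16} = \left(1 + 14\right) \frac{11}{16} = 15 \cdot \frac{11}{16} = \frac{165}{16} \approx 10.313$)
$0 \cdot 3 \left(-1\right) \left(P + 972\right) = 0 \cdot 3 \left(-1\right) \left(\frac{165}{16} + 972\right) = 0 \left(-1\right) \frac{15717}{16} = 0 \cdot \frac{15717}{16} = 0$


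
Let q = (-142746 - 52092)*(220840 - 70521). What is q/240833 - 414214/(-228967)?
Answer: -6705852155178112/55142809511 ≈ -1.2161e+5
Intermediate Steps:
q = -29287853322 (q = -194838*150319 = -29287853322)
q/240833 - 414214/(-228967) = -29287853322/240833 - 414214/(-228967) = -29287853322*1/240833 - 414214*(-1/228967) = -29287853322/240833 + 414214/228967 = -6705852155178112/55142809511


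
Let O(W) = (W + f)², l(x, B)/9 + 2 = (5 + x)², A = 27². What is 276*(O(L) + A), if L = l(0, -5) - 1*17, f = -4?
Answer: 9749700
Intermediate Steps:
A = 729
l(x, B) = -18 + 9*(5 + x)²
L = 190 (L = (-18 + 9*(5 + 0)²) - 1*17 = (-18 + 9*5²) - 17 = (-18 + 9*25) - 17 = (-18 + 225) - 17 = 207 - 17 = 190)
O(W) = (-4 + W)² (O(W) = (W - 4)² = (-4 + W)²)
276*(O(L) + A) = 276*((-4 + 190)² + 729) = 276*(186² + 729) = 276*(34596 + 729) = 276*35325 = 9749700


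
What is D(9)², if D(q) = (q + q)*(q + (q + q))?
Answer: 236196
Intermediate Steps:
D(q) = 6*q² (D(q) = (2*q)*(q + 2*q) = (2*q)*(3*q) = 6*q²)
D(9)² = (6*9²)² = (6*81)² = 486² = 236196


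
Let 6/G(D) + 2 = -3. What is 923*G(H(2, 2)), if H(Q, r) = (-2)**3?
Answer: -5538/5 ≈ -1107.6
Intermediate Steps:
H(Q, r) = -8
G(D) = -6/5 (G(D) = 6/(-2 - 3) = 6/(-5) = 6*(-1/5) = -6/5)
923*G(H(2, 2)) = 923*(-6/5) = -5538/5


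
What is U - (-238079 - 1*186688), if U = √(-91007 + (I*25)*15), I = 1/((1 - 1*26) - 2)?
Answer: 424767 + 2*I*√204797/3 ≈ 4.2477e+5 + 301.7*I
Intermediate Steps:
I = -1/27 (I = 1/((1 - 26) - 2) = 1/(-25 - 2) = 1/(-27) = -1/27 ≈ -0.037037)
U = 2*I*√204797/3 (U = √(-91007 - 1/27*25*15) = √(-91007 - 25/27*15) = √(-91007 - 125/9) = √(-819188/9) = 2*I*√204797/3 ≈ 301.7*I)
U - (-238079 - 1*186688) = 2*I*√204797/3 - (-238079 - 1*186688) = 2*I*√204797/3 - (-238079 - 186688) = 2*I*√204797/3 - 1*(-424767) = 2*I*√204797/3 + 424767 = 424767 + 2*I*√204797/3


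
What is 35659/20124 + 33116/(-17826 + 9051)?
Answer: -3021527/1509300 ≈ -2.0019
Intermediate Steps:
35659/20124 + 33116/(-17826 + 9051) = 35659*(1/20124) + 33116/(-8775) = 2743/1548 + 33116*(-1/8775) = 2743/1548 - 33116/8775 = -3021527/1509300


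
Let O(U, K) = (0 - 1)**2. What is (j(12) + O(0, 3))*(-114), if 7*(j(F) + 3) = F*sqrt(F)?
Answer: 228 - 2736*sqrt(3)/7 ≈ -448.98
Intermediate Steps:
O(U, K) = 1 (O(U, K) = (-1)**2 = 1)
j(F) = -3 + F**(3/2)/7 (j(F) = -3 + (F*sqrt(F))/7 = -3 + F**(3/2)/7)
(j(12) + O(0, 3))*(-114) = ((-3 + 12**(3/2)/7) + 1)*(-114) = ((-3 + (24*sqrt(3))/7) + 1)*(-114) = ((-3 + 24*sqrt(3)/7) + 1)*(-114) = (-2 + 24*sqrt(3)/7)*(-114) = 228 - 2736*sqrt(3)/7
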